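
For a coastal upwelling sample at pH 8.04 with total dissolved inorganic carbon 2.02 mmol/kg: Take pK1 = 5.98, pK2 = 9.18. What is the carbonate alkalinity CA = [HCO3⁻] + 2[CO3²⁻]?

CA = [HCO3⁻] + 2[CO3²⁻] = (α₁ + 2α₂)·DIC
At pH 8.04: [H⁺]/K1 = 10^-2.06 = 0.0087096, K2/[H⁺] = 10^-1.14 = 0.072444
α₁ = 1/(1 + 0.0087096 + 0.072444) = 1/1.0812 = 0.9249; α₂ = α₁·K2/[H⁺] = 0.06701
α₁ + 2α₂ = 1.0589
CA = 1.0589 × 2.02 = 2.14 mmol/kg

CA = 2.14 mmol/kg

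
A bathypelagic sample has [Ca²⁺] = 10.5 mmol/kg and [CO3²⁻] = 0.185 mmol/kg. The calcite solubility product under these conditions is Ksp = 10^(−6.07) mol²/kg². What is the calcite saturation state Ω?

Ω = 2.28

Ksp = 10^(−6.07) = 8.511×10^-7
Ω = [Ca²⁺][CO3²⁻]/Ksp = (10.5×10^-3)(0.185×10^-3) / 8.511×10^-7 = 2.28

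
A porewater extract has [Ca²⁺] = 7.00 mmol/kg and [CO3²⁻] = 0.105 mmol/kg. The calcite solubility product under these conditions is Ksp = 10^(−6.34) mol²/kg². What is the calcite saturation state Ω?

Ksp = 10^(−6.34) = 4.571×10^-7
Ω = [Ca²⁺][CO3²⁻]/Ksp = (7.00×10^-3)(0.105×10^-3) / 4.571×10^-7 = 1.61

Ω = 1.61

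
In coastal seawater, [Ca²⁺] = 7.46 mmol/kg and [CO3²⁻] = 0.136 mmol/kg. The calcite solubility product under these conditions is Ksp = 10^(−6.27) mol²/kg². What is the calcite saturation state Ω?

Ω = 1.89

Ksp = 10^(−6.27) = 5.370×10^-7
Ω = [Ca²⁺][CO3²⁻]/Ksp = (7.46×10^-3)(0.136×10^-3) / 5.370×10^-7 = 1.89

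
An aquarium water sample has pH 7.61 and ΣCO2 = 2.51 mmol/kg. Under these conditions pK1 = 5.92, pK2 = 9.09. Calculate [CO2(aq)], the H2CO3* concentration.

α₀ = 1 / (1 + K1/[H⁺] + K1K2/[H⁺]²) = 1 / (1 + 10^+1.69 + 10^+0.21)
   = 1 / (1 + 48.978 + 1.6218) = 1/51.600 = 0.01938
[CO2*] = α₀ × DIC = 0.01938 × 2.51 = 0.0486 mmol/kg

[CO2*] = 0.0486 mmol/kg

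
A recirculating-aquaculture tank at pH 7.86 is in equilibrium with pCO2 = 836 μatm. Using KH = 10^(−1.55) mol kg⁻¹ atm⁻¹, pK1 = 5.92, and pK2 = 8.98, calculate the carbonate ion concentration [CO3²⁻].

[CO2*] = KH · pCO2 = 10^(−1.55) × 836×10^-6 = 2.356×10^-5 mol/kg
α₀ = 1/(1 + K1/[H⁺] + K1K2/[H⁺]²) = 1/(1 + 10^+1.94 + 10^+0.82) = 0.01056
DIC = [CO2*]/α₀ = 2.356×10^-5 / 0.01056 = 2.231 mmol/kg
[CO3²⁻] = α₂·DIC; α₂ = 0.06976, so [CO3²⁻] = 0.06976 × 2.231 = 0.156 mmol/kg

[CO3²⁻] = 0.156 mmol/kg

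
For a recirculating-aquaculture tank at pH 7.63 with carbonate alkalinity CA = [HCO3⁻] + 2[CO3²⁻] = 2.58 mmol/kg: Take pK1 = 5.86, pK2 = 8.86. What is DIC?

DIC = 2.48 mmol/kg

CA = [HCO3⁻] + 2[CO3²⁻] = (α₁ + 2α₂)·DIC
At pH 7.63: [H⁺]/K1 = 10^-1.77 = 0.016982, K2/[H⁺] = 10^-1.23 = 0.058884
α₁ = 1/(1 + 0.016982 + 0.058884) = 1/1.0759 = 0.9295; α₂ = α₁·K2/[H⁺] = 0.05473
α₁ + 2α₂ = 1.0389
DIC = CA / (α₁ + 2α₂) = 2.58 / 1.0389 = 2.48 mmol/kg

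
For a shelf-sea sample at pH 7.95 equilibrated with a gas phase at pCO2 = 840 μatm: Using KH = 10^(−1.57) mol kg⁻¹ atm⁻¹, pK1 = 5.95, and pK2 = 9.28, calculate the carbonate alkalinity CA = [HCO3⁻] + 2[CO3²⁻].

CA = 2.47 mmol/kg

[CO2*] = KH · pCO2 = 10^(−1.57) × 840×10^-6 = 2.261×10^-5 mol/kg
α₀ = 1/(1 + K1/[H⁺] + K1K2/[H⁺]²) = 1/(1 + 10^+2.00 + 10^+0.67) = 0.009463
DIC = [CO2*]/α₀ = 2.261×10^-5 / 0.009463 = 2.389 mmol/kg
CA = (α₁ + 2α₂)·DIC = (0.9463 + 2×0.04426) × 2.389 = 2.47 mmol/kg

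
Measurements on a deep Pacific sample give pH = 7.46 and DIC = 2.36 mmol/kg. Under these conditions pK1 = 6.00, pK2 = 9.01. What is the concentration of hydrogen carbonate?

[HCO3⁻] = 2.22 mmol/kg

α₁ = 1 / (1 + [H⁺]/K1 + K2/[H⁺]) = 1 / (1 + 10^-1.46 + 10^-1.55)
   = 1 / (1 + 0.034674 + 0.028184) = 1/1.0629 = 0.9409
[HCO3⁻] = α₁ × DIC = 0.9409 × 2.36 = 2.22 mmol/kg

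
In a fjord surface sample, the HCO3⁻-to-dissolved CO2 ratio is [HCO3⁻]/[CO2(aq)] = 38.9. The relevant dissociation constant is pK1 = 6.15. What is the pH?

pH = 7.74

From K1 = [H⁺][HCO3⁻]/[CO2(aq)]:  pH = pK1 + log₁₀([HCO3⁻]/[CO2(aq)])
log₁₀(38.9) = +1.590
pH = 6.15 + (+1.590) = 7.74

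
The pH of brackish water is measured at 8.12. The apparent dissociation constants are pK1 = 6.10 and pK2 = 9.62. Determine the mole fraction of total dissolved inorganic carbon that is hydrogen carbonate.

α₁ = 1 / (1 + [H⁺]/K1 + K2/[H⁺]) = 1 / (1 + 10^-2.02 + 10^-1.50)
   = 1 / (1 + 0.0095499 + 0.031623) = 1/1.0412 = 0.9605

α₁ = 0.960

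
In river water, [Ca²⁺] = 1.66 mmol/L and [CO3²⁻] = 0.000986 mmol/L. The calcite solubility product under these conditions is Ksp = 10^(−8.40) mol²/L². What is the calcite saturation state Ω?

Ksp = 10^(−8.40) = 3.981×10^-9
Ω = [Ca²⁺][CO3²⁻]/Ksp = (1.66×10^-3)(0.000986×10^-3) / 3.981×10^-9 = 0.411

Ω = 0.411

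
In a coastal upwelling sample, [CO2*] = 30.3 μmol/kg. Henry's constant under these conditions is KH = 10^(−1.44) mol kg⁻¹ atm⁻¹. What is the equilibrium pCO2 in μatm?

KH = 10^(−1.44) = 3.631×10^-2 mol kg⁻¹ atm⁻¹
pCO2 = [CO2*]/KH = 30.3×10^-6 / 3.631×10^-2 = 8.35×10^-4 atm = 835 μatm

pCO2 = 835 μatm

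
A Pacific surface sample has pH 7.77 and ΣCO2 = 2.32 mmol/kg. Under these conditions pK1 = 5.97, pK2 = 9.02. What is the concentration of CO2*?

[CO2*] = 0.0343 mmol/kg

α₀ = 1 / (1 + K1/[H⁺] + K1K2/[H⁺]²) = 1 / (1 + 10^+1.80 + 10^+0.55)
   = 1 / (1 + 63.096 + 3.5481) = 1/67.644 = 0.01478
[CO2*] = α₀ × DIC = 0.01478 × 2.32 = 0.0343 mmol/kg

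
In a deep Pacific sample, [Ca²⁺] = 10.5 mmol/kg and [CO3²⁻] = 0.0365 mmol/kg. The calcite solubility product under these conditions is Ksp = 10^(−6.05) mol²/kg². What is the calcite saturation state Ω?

Ω = 0.430

Ksp = 10^(−6.05) = 8.913×10^-7
Ω = [Ca²⁺][CO3²⁻]/Ksp = (10.5×10^-3)(0.0365×10^-3) / 8.913×10^-7 = 0.430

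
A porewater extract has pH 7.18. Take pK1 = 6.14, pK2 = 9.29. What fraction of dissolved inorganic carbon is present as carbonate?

α₂ = 1 / (1 + [H⁺]/K2 + [H⁺]²/(K1K2)) = 1 / (1 + 10^+2.11 + 10^+1.07)
   = 1 / (1 + 128.82 + 11.749) = 1/141.57 = 0.007063

α₂ = 0.00706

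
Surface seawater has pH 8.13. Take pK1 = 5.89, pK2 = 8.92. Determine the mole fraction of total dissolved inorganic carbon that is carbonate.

α₂ = 1 / (1 + [H⁺]/K2 + [H⁺]²/(K1K2)) = 1 / (1 + 10^+0.79 + 10^-1.45)
   = 1 / (1 + 6.1660 + 0.035481) = 1/7.2014 = 0.1389

α₂ = 0.139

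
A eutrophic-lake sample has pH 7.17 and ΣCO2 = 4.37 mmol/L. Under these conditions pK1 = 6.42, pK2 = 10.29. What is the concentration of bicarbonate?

α₁ = 1 / (1 + [H⁺]/K1 + K2/[H⁺]) = 1 / (1 + 10^-0.75 + 10^-3.12)
   = 1 / (1 + 0.17783 + 0.00075858) = 1/1.1786 = 0.8485
[HCO3⁻] = α₁ × DIC = 0.8485 × 4.37 = 3.71 mmol/L

[HCO3⁻] = 3.71 mmol/L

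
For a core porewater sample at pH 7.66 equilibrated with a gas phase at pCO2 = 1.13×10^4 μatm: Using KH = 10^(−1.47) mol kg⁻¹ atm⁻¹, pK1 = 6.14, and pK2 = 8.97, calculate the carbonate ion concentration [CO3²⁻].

[CO3²⁻] = 0.621 mmol/kg

[CO2*] = KH · pCO2 = 10^(−1.47) × 1.13×10^4×10^-6 = 3.829×10^-4 mol/kg
α₀ = 1/(1 + K1/[H⁺] + K1K2/[H⁺]²) = 1/(1 + 10^+1.52 + 10^+0.21) = 0.02798
DIC = [CO2*]/α₀ = 3.829×10^-4 / 0.02798 = 13.68 mmol/kg
[CO3²⁻] = α₂·DIC; α₂ = 0.04538, so [CO3²⁻] = 0.04538 × 13.68 = 0.621 mmol/kg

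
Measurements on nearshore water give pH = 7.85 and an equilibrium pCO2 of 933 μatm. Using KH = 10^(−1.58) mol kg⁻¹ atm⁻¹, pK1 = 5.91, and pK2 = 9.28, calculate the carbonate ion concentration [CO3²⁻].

[CO2*] = KH · pCO2 = 10^(−1.58) × 933×10^-6 = 2.454×10^-5 mol/kg
α₀ = 1/(1 + K1/[H⁺] + K1K2/[H⁺]²) = 1/(1 + 10^+1.94 + 10^+0.51) = 0.01095
DIC = [CO2*]/α₀ = 2.454×10^-5 / 0.01095 = 2.241 mmol/kg
[CO3²⁻] = α₂·DIC; α₂ = 0.03543, so [CO3²⁻] = 0.03543 × 2.241 = 0.0794 mmol/kg

[CO3²⁻] = 0.0794 mmol/kg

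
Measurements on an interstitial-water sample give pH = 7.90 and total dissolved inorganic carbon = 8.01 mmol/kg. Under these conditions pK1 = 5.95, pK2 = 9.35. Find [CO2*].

α₀ = 1 / (1 + K1/[H⁺] + K1K2/[H⁺]²) = 1 / (1 + 10^+1.95 + 10^+0.50)
   = 1 / (1 + 89.125 + 3.1623) = 1/93.287 = 0.01072
[CO2*] = α₀ × DIC = 0.01072 × 8.01 = 0.0859 mmol/kg

[CO2*] = 0.0859 mmol/kg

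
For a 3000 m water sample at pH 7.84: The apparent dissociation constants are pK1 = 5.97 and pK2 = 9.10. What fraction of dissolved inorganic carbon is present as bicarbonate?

α₁ = 1 / (1 + [H⁺]/K1 + K2/[H⁺]) = 1 / (1 + 10^-1.87 + 10^-1.26)
   = 1 / (1 + 0.013490 + 0.054954) = 1/1.0684 = 0.9359

α₁ = 0.936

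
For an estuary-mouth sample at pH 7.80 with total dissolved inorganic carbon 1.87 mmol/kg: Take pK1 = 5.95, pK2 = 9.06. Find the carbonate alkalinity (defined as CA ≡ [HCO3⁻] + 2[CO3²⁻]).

CA = 1.94 mmol/kg

CA = [HCO3⁻] + 2[CO3²⁻] = (α₁ + 2α₂)·DIC
At pH 7.80: [H⁺]/K1 = 10^-1.85 = 0.014125, K2/[H⁺] = 10^-1.26 = 0.054954
α₁ = 1/(1 + 0.014125 + 0.054954) = 1/1.0691 = 0.9354; α₂ = α₁·K2/[H⁺] = 0.05140
α₁ + 2α₂ = 1.0382
CA = 1.0382 × 1.87 = 1.94 mmol/kg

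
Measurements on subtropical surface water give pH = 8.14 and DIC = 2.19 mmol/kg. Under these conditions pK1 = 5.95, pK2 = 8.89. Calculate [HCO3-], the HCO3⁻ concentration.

[HCO3⁻] = 1.85 mmol/kg

α₁ = 1 / (1 + [H⁺]/K1 + K2/[H⁺]) = 1 / (1 + 10^-2.19 + 10^-0.75)
   = 1 / (1 + 0.0064565 + 0.17783) = 1/1.1843 = 0.8444
[HCO3⁻] = α₁ × DIC = 0.8444 × 2.19 = 1.85 mmol/kg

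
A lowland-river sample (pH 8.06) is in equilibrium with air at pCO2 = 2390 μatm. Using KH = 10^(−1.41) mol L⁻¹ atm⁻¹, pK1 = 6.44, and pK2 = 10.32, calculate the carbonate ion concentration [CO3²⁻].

[CO2*] = KH · pCO2 = 10^(−1.41) × 2390×10^-6 = 9.298×10^-5 mol/L
α₀ = 1/(1 + K1/[H⁺] + K1K2/[H⁺]²) = 1/(1 + 10^+1.62 + 10^-0.64) = 0.02330
DIC = [CO2*]/α₀ = 9.298×10^-5 / 0.02330 = 3.990 mmol/L
[CO3²⁻] = α₂·DIC; α₂ = 0.005338, so [CO3²⁻] = 0.005338 × 3.990 = 0.0213 mmol/L

[CO3²⁻] = 0.0213 mmol/L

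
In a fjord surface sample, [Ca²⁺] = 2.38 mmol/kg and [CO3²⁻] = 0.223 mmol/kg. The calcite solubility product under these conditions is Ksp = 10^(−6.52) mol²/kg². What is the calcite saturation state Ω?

Ksp = 10^(−6.52) = 3.020×10^-7
Ω = [Ca²⁺][CO3²⁻]/Ksp = (2.38×10^-3)(0.223×10^-3) / 3.020×10^-7 = 1.76

Ω = 1.76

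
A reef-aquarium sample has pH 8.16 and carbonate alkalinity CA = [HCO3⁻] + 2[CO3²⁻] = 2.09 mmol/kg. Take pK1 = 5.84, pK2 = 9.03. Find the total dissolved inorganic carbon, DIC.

CA = [HCO3⁻] + 2[CO3²⁻] = (α₁ + 2α₂)·DIC
At pH 8.16: [H⁺]/K1 = 10^-2.32 = 0.0047863, K2/[H⁺] = 10^-0.87 = 0.13490
α₁ = 1/(1 + 0.0047863 + 0.13490) = 1/1.1397 = 0.8774; α₂ = α₁·K2/[H⁺] = 0.1184
α₁ + 2α₂ = 1.1142
DIC = CA / (α₁ + 2α₂) = 2.09 / 1.1142 = 1.88 mmol/kg

DIC = 1.88 mmol/kg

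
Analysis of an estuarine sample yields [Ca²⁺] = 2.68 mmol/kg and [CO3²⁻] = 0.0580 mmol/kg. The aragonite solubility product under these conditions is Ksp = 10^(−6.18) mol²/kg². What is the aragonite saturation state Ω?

Ω = 0.235

Ksp = 10^(−6.18) = 6.607×10^-7
Ω = [Ca²⁺][CO3²⁻]/Ksp = (2.68×10^-3)(0.0580×10^-3) / 6.607×10^-7 = 0.235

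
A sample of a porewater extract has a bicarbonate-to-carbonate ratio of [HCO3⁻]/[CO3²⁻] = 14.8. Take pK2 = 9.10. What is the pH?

pH = 7.93

From K2 = [H⁺][CO3²⁻]/[HCO3⁻]:  pH = pK2 − log₁₀([HCO3⁻]/[CO3²⁻])
log₁₀(14.8) = +1.170
pH = 9.10 − (+1.170) = 7.93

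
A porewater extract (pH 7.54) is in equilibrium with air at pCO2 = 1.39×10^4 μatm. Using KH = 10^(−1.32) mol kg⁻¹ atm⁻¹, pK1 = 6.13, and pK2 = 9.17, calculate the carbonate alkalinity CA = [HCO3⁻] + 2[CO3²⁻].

CA = 17.9 mmol/kg

[CO2*] = KH · pCO2 = 10^(−1.32) × 1.39×10^4×10^-6 = 6.653×10^-4 mol/kg
α₀ = 1/(1 + K1/[H⁺] + K1K2/[H⁺]²) = 1/(1 + 10^+1.41 + 10^-0.22) = 0.03662
DIC = [CO2*]/α₀ = 6.653×10^-4 / 0.03662 = 18.17 mmol/kg
CA = (α₁ + 2α₂)·DIC = (0.9413 + 2×0.02207) × 18.17 = 17.9 mmol/kg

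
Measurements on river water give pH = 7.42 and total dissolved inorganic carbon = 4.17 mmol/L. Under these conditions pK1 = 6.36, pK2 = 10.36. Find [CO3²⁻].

[CO3²⁻] = 4.40 μmol/L

α₂ = 1 / (1 + [H⁺]/K2 + [H⁺]²/(K1K2)) = 1 / (1 + 10^+2.94 + 10^+1.88)
   = 1 / (1 + 870.96 + 75.858) = 1/947.82 = 0.001055
[CO3²⁻] = α₂ × DIC = 0.001055 × 4.17 = 0.00440 mmol/L = 4.40 μmol/L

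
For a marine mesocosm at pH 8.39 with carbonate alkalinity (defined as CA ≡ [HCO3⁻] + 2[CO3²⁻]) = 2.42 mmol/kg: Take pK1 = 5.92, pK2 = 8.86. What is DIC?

DIC = 1.94 mmol/kg

CA = [HCO3⁻] + 2[CO3²⁻] = (α₁ + 2α₂)·DIC
At pH 8.39: [H⁺]/K1 = 10^-2.47 = 0.0033884, K2/[H⁺] = 10^-0.47 = 0.33884
α₁ = 1/(1 + 0.0033884 + 0.33884) = 1/1.3422 = 0.7450; α₂ = α₁·K2/[H⁺] = 0.2524
α₁ + 2α₂ = 1.2499
DIC = CA / (α₁ + 2α₂) = 2.42 / 1.2499 = 1.94 mmol/kg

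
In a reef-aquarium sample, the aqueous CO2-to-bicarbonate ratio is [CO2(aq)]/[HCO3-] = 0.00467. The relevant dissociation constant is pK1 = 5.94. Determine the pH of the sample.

From K1 = [H⁺][HCO3-]/[CO2(aq)]:  pH = pK1 − log₁₀([CO2(aq)]/[HCO3-])
log₁₀(0.00467) = -2.331
pH = 5.94 − (-2.331) = 8.27

pH = 8.27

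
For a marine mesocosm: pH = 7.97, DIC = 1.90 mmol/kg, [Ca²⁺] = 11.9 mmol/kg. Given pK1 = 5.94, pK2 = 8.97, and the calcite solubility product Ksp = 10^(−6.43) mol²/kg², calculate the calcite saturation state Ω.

α₂ = 1 / (1 + [H⁺]/K2 + [H⁺]²/(K1K2)) = 1 / (1 + 10^+1.00 + 10^-1.03)
   = 1 / (1 + 10.000 + 0.093325) = 1/11.093 = 0.09014
[CO3²⁻] = α₂ × DIC = 0.09014 × 1.90 = 0.1713 mmol/kg
Ksp = 10^(−6.43) = 3.715×10^-7
Ω = [Ca²⁺][CO3²⁻]/Ksp = (11.9×10^-3)(1.713×10^-4) / 3.715×10^-7 = 5.49

Ω = 5.49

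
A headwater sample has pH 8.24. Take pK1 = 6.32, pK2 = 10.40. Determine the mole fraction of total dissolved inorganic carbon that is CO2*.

α₀ = 1 / (1 + K1/[H⁺] + K1K2/[H⁺]²) = 1 / (1 + 10^+1.92 + 10^-0.24)
   = 1 / (1 + 83.176 + 0.57544) = 1/84.752 = 0.01180

α₀ = 0.0118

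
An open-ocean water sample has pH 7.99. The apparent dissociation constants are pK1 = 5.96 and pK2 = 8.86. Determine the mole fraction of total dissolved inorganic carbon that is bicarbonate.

α₁ = 0.874

α₁ = 1 / (1 + [H⁺]/K1 + K2/[H⁺]) = 1 / (1 + 10^-2.03 + 10^-0.87)
   = 1 / (1 + 0.0093325 + 0.13490) = 1/1.1442 = 0.8740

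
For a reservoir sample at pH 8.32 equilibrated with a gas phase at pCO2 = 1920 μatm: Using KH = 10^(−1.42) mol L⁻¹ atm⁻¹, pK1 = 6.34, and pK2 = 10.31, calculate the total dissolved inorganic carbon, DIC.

DIC = 7.12 mmol/L

[CO2*] = KH · pCO2 = 10^(−1.42) × 1920×10^-6 = 7.300×10^-5 mol/L
α₀ = 1/(1 + K1/[H⁺] + K1K2/[H⁺]²) = 1/(1 + 10^+1.98 + 10^-0.01) = 0.01026
DIC = [CO2*]/α₀ = 7.300×10^-5 / 0.01026 = 7.12 mmol/L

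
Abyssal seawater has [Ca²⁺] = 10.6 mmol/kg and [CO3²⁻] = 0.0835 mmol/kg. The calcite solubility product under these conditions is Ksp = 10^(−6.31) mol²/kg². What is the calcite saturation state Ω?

Ω = 1.81

Ksp = 10^(−6.31) = 4.898×10^-7
Ω = [Ca²⁺][CO3²⁻]/Ksp = (10.6×10^-3)(0.0835×10^-3) / 4.898×10^-7 = 1.81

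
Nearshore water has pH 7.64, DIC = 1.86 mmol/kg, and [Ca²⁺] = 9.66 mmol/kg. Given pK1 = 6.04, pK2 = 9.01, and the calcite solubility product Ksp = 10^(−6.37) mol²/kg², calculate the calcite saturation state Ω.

α₂ = 1 / (1 + [H⁺]/K2 + [H⁺]²/(K1K2)) = 1 / (1 + 10^+1.37 + 10^-0.23)
   = 1 / (1 + 23.442 + 0.58884) = 1/25.031 = 0.03995
[CO3²⁻] = α₂ × DIC = 0.03995 × 1.86 = 0.07431 mmol/kg
Ksp = 10^(−6.37) = 4.266×10^-7
Ω = [Ca²⁺][CO3²⁻]/Ksp = (9.66×10^-3)(7.431×10^-5) / 4.266×10^-7 = 1.68

Ω = 1.68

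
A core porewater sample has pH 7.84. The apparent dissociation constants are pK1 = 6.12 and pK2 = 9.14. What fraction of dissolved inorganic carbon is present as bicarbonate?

α₁ = 0.935

α₁ = 1 / (1 + [H⁺]/K1 + K2/[H⁺]) = 1 / (1 + 10^-1.72 + 10^-1.30)
   = 1 / (1 + 0.019055 + 0.050119) = 1/1.0692 = 0.9353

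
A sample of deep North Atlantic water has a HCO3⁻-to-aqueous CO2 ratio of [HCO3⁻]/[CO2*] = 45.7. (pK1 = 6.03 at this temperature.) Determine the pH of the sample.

From K1 = [H⁺][HCO3⁻]/[CO2*]:  pH = pK1 + log₁₀([HCO3⁻]/[CO2*])
log₁₀(45.7) = +1.660
pH = 6.03 + (+1.660) = 7.69

pH = 7.69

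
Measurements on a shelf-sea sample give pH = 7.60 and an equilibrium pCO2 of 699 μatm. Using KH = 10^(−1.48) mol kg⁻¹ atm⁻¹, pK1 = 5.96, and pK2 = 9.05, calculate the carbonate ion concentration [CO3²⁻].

[CO2*] = KH · pCO2 = 10^(−1.48) × 699×10^-6 = 2.315×10^-5 mol/kg
α₀ = 1/(1 + K1/[H⁺] + K1K2/[H⁺]²) = 1/(1 + 10^+1.64 + 10^+0.19) = 0.02164
DIC = [CO2*]/α₀ = 2.315×10^-5 / 0.02164 = 1.069 mmol/kg
[CO3²⁻] = α₂·DIC; α₂ = 0.03352, so [CO3²⁻] = 0.03352 × 1.069 = 0.0358 mmol/kg

[CO3²⁻] = 0.0358 mmol/kg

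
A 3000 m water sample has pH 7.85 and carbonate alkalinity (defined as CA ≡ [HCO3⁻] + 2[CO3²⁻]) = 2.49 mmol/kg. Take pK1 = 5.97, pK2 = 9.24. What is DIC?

CA = [HCO3⁻] + 2[CO3²⁻] = (α₁ + 2α₂)·DIC
At pH 7.85: [H⁺]/K1 = 10^-1.88 = 0.013183, K2/[H⁺] = 10^-1.39 = 0.040738
α₁ = 1/(1 + 0.013183 + 0.040738) = 1/1.0539 = 0.9488; α₂ = α₁·K2/[H⁺] = 0.03865
α₁ + 2α₂ = 1.0261
DIC = CA / (α₁ + 2α₂) = 2.49 / 1.0261 = 2.43 mmol/kg

DIC = 2.43 mmol/kg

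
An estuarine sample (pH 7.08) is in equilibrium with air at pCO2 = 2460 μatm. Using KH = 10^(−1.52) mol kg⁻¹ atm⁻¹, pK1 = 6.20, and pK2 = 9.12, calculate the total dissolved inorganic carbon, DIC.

[CO2*] = KH · pCO2 = 10^(−1.52) × 2460×10^-6 = 7.429×10^-5 mol/kg
α₀ = 1/(1 + K1/[H⁺] + K1K2/[H⁺]²) = 1/(1 + 10^+0.88 + 10^-1.16) = 0.1155
DIC = [CO2*]/α₀ = 7.429×10^-5 / 0.1155 = 0.643 mmol/kg

DIC = 0.643 mmol/kg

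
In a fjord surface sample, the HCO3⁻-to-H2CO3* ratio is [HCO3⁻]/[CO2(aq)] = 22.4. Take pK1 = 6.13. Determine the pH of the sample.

pH = 7.48

From K1 = [H⁺][HCO3⁻]/[CO2(aq)]:  pH = pK1 + log₁₀([HCO3⁻]/[CO2(aq)])
log₁₀(22.4) = +1.350
pH = 6.13 + (+1.350) = 7.48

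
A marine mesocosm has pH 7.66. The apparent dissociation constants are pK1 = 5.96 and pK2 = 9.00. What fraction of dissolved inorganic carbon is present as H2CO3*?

α₀ = 1 / (1 + K1/[H⁺] + K1K2/[H⁺]²) = 1 / (1 + 10^+1.70 + 10^+0.36)
   = 1 / (1 + 50.119 + 2.2909) = 1/53.410 = 0.01872

α₀ = 0.0187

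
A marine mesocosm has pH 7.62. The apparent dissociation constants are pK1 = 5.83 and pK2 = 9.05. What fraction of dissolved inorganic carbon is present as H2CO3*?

α₀ = 1 / (1 + K1/[H⁺] + K1K2/[H⁺]²) = 1 / (1 + 10^+1.79 + 10^+0.36)
   = 1 / (1 + 61.660 + 2.2909) = 1/64.950 = 0.01540

α₀ = 0.0154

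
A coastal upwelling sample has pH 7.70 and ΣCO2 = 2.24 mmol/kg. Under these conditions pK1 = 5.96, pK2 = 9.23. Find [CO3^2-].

α₂ = 1 / (1 + [H⁺]/K2 + [H⁺]²/(K1K2)) = 1 / (1 + 10^+1.53 + 10^-0.21)
   = 1 / (1 + 33.884 + 0.61660) = 1/35.501 = 0.02817
[CO3²⁻] = α₂ × DIC = 0.02817 × 2.24 = 0.0631 mmol/kg

[CO3²⁻] = 0.0631 mmol/kg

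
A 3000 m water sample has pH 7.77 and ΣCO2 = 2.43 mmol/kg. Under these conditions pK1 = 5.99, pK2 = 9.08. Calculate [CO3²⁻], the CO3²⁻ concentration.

[CO3²⁻] = 0.112 mmol/kg

α₂ = 1 / (1 + [H⁺]/K2 + [H⁺]²/(K1K2)) = 1 / (1 + 10^+1.31 + 10^-0.47)
   = 1 / (1 + 20.417 + 0.33884) = 1/21.756 = 0.04596
[CO3²⁻] = α₂ × DIC = 0.04596 × 2.43 = 0.112 mmol/kg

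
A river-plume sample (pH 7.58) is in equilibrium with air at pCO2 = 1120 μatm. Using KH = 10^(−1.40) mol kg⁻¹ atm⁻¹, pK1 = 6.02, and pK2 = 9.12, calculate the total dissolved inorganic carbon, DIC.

[CO2*] = KH · pCO2 = 10^(−1.40) × 1120×10^-6 = 4.459×10^-5 mol/kg
α₀ = 1/(1 + K1/[H⁺] + K1K2/[H⁺]²) = 1/(1 + 10^+1.56 + 10^+0.02) = 0.02607
DIC = [CO2*]/α₀ = 4.459×10^-5 / 0.02607 = 1.71 mmol/kg

DIC = 1.71 mmol/kg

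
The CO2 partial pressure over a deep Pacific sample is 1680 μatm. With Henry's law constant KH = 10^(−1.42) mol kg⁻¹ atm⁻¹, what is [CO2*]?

[CO2*] = 63.9 μmol/kg

KH = 10^(−1.42) = 3.802×10^-2 mol kg⁻¹ atm⁻¹
[CO2*] = KH · pCO2 = 3.802×10^-2 × 1680×10^-6 atm = 6.39×10^-5 mol/kg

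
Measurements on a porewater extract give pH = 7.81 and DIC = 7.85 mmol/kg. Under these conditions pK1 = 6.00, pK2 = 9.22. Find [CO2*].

[CO2*] = 0.115 mmol/kg

α₀ = 1 / (1 + K1/[H⁺] + K1K2/[H⁺]²) = 1 / (1 + 10^+1.81 + 10^+0.40)
   = 1 / (1 + 64.565 + 2.5119) = 1/68.077 = 0.01469
[CO2*] = α₀ × DIC = 0.01469 × 7.85 = 0.115 mmol/kg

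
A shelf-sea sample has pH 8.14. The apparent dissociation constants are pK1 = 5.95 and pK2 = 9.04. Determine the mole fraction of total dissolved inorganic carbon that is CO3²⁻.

α₂ = 0.111

α₂ = 1 / (1 + [H⁺]/K2 + [H⁺]²/(K1K2)) = 1 / (1 + 10^+0.90 + 10^-1.29)
   = 1 / (1 + 7.9433 + 0.051286) = 1/8.9946 = 0.1112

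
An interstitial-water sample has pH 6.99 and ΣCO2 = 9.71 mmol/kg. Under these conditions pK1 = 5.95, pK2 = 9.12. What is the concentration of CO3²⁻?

α₂ = 1 / (1 + [H⁺]/K2 + [H⁺]²/(K1K2)) = 1 / (1 + 10^+2.13 + 10^+1.09)
   = 1 / (1 + 134.90 + 12.303) = 1/148.20 = 0.006748
[CO3²⁻] = α₂ × DIC = 0.006748 × 9.71 = 0.0655 mmol/kg

[CO3²⁻] = 0.0655 mmol/kg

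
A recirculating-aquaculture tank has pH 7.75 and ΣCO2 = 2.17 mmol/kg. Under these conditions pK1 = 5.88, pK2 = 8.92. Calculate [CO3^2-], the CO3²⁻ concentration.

α₂ = 1 / (1 + [H⁺]/K2 + [H⁺]²/(K1K2)) = 1 / (1 + 10^+1.17 + 10^-0.70)
   = 1 / (1 + 14.791 + 0.19953) = 1/15.991 = 0.06254
[CO3²⁻] = α₂ × DIC = 0.06254 × 2.17 = 0.136 mmol/kg

[CO3²⁻] = 0.136 mmol/kg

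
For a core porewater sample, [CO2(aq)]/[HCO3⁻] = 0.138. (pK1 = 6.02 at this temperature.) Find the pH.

From K1 = [H⁺][HCO3⁻]/[CO2(aq)]:  pH = pK1 − log₁₀([CO2(aq)]/[HCO3⁻])
log₁₀(0.138) = -0.860
pH = 6.02 − (-0.860) = 6.88

pH = 6.88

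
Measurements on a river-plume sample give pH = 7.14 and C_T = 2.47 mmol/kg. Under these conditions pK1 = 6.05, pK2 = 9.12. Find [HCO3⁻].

α₁ = 1 / (1 + [H⁺]/K1 + K2/[H⁺]) = 1 / (1 + 10^-1.09 + 10^-1.98)
   = 1 / (1 + 0.081283 + 0.010471) = 1/1.0918 = 0.9160
[HCO3⁻] = α₁ × DIC = 0.9160 × 2.47 = 2.26 mmol/kg

[HCO3⁻] = 2.26 mmol/kg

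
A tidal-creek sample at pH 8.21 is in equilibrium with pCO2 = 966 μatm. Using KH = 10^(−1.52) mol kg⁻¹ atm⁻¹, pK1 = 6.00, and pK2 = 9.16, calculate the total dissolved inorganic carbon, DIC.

DIC = 5.29 mmol/kg

[CO2*] = KH · pCO2 = 10^(−1.52) × 966×10^-6 = 2.917×10^-5 mol/kg
α₀ = 1/(1 + K1/[H⁺] + K1K2/[H⁺]²) = 1/(1 + 10^+2.21 + 10^+1.26) = 0.005513
DIC = [CO2*]/α₀ = 2.917×10^-5 / 0.005513 = 5.29 mmol/kg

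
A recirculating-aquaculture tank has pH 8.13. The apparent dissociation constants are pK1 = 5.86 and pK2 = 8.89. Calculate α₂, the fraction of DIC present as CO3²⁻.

α₂ = 0.147

α₂ = 1 / (1 + [H⁺]/K2 + [H⁺]²/(K1K2)) = 1 / (1 + 10^+0.76 + 10^-1.51)
   = 1 / (1 + 5.7544 + 0.030903) = 1/6.7853 = 0.1474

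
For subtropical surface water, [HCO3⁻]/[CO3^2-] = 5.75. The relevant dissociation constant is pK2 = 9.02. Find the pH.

From K2 = [H⁺][CO3^2-]/[HCO3⁻]:  pH = pK2 − log₁₀([HCO3⁻]/[CO3^2-])
log₁₀(5.75) = +0.760
pH = 9.02 − (+0.760) = 8.26

pH = 8.26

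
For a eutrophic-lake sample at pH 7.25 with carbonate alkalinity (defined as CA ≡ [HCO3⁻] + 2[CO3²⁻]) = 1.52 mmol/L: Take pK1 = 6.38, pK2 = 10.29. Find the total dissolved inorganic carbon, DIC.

DIC = 1.72 mmol/L

CA = [HCO3⁻] + 2[CO3²⁻] = (α₁ + 2α₂)·DIC
At pH 7.25: [H⁺]/K1 = 10^-0.87 = 0.13490, K2/[H⁺] = 10^-3.04 = 0.00091201
α₁ = 1/(1 + 0.13490 + 0.00091201) = 1/1.1358 = 0.8804; α₂ = α₁·K2/[H⁺] = 0.0008030
α₁ + 2α₂ = 0.8820
DIC = CA / (α₁ + 2α₂) = 1.52 / 0.8820 = 1.72 mmol/L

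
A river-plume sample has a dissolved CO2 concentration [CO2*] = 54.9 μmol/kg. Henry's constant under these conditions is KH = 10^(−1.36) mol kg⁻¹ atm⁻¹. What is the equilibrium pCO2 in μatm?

KH = 10^(−1.36) = 4.365×10^-2 mol kg⁻¹ atm⁻¹
pCO2 = [CO2*]/KH = 54.9×10^-6 / 4.365×10^-2 = 1.26×10^-3 atm = 1260 μatm

pCO2 = 1260 μatm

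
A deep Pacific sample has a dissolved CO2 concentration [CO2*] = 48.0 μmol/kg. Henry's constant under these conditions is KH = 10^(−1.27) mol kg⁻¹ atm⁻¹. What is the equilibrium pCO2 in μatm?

pCO2 = 894 μatm

KH = 10^(−1.27) = 5.370×10^-2 mol kg⁻¹ atm⁻¹
pCO2 = [CO2*]/KH = 48.0×10^-6 / 5.370×10^-2 = 8.94×10^-4 atm = 894 μatm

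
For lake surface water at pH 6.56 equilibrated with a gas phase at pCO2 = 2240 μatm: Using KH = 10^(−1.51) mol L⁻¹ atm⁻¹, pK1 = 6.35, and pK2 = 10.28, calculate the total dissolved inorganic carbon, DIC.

[CO2*] = KH · pCO2 = 10^(−1.51) × 2240×10^-6 = 6.922×10^-5 mol/L
α₀ = 1/(1 + K1/[H⁺] + K1K2/[H⁺]²) = 1/(1 + 10^+0.21 + 10^-3.51) = 0.3814
DIC = [CO2*]/α₀ = 6.922×10^-5 / 0.3814 = 0.182 mmol/L

DIC = 0.182 mmol/L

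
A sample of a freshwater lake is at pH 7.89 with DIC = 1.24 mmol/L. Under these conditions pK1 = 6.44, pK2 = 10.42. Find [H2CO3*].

[CO2*] = 0.0424 mmol/L

α₀ = 1 / (1 + K1/[H⁺] + K1K2/[H⁺]²) = 1 / (1 + 10^+1.45 + 10^-1.08)
   = 1 / (1 + 28.184 + 0.083176) = 1/29.267 = 0.03417
[CO2*] = α₀ × DIC = 0.03417 × 1.24 = 0.0424 mmol/L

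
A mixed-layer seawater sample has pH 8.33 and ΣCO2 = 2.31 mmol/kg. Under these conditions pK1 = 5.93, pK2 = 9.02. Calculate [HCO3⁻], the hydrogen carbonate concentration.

α₁ = 1 / (1 + [H⁺]/K1 + K2/[H⁺]) = 1 / (1 + 10^-2.40 + 10^-0.69)
   = 1 / (1 + 0.0039811 + 0.20417) = 1/1.2082 = 0.8277
[HCO3⁻] = α₁ × DIC = 0.8277 × 2.31 = 1.91 mmol/kg

[HCO3⁻] = 1.91 mmol/kg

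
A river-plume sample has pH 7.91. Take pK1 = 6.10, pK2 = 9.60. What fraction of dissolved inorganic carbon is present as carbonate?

α₂ = 0.0197

α₂ = 1 / (1 + [H⁺]/K2 + [H⁺]²/(K1K2)) = 1 / (1 + 10^+1.69 + 10^-0.12)
   = 1 / (1 + 48.978 + 0.75858) = 1/50.736 = 0.01971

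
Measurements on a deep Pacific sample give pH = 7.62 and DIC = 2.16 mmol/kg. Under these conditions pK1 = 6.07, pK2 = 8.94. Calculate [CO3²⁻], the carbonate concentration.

[CO3²⁻] = 0.0961 mmol/kg

α₂ = 1 / (1 + [H⁺]/K2 + [H⁺]²/(K1K2)) = 1 / (1 + 10^+1.32 + 10^-0.23)
   = 1 / (1 + 20.893 + 0.58884) = 1/22.482 = 0.04448
[CO3²⁻] = α₂ × DIC = 0.04448 × 2.16 = 0.0961 mmol/kg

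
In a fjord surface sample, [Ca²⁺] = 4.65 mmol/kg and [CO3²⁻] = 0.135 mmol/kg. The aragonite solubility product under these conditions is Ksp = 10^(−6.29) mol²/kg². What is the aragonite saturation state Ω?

Ksp = 10^(−6.29) = 5.129×10^-7
Ω = [Ca²⁺][CO3²⁻]/Ksp = (4.65×10^-3)(0.135×10^-3) / 5.129×10^-7 = 1.22

Ω = 1.22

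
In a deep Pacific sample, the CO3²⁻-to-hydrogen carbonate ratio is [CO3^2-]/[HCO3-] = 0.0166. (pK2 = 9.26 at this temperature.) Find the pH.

pH = 7.48

From K2 = [H⁺][CO3^2-]/[HCO3-]:  pH = pK2 + log₁₀([CO3^2-]/[HCO3-])
log₁₀(0.0166) = -1.780
pH = 9.26 + (-1.780) = 7.48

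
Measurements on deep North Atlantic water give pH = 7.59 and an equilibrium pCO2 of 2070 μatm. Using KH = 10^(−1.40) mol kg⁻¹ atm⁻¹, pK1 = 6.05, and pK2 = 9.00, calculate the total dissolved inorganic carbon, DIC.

[CO2*] = KH · pCO2 = 10^(−1.40) × 2070×10^-6 = 8.241×10^-5 mol/kg
α₀ = 1/(1 + K1/[H⁺] + K1K2/[H⁺]²) = 1/(1 + 10^+1.54 + 10^+0.13) = 0.02701
DIC = [CO2*]/α₀ = 8.241×10^-5 / 0.02701 = 3.05 mmol/kg

DIC = 3.05 mmol/kg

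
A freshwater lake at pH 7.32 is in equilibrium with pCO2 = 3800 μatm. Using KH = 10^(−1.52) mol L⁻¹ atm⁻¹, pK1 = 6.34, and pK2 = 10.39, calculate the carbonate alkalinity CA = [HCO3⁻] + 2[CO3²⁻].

[CO2*] = KH · pCO2 = 10^(−1.52) × 3800×10^-6 = 1.148×10^-4 mol/L
α₀ = 1/(1 + K1/[H⁺] + K1K2/[H⁺]²) = 1/(1 + 10^+0.98 + 10^-2.09) = 0.09471
DIC = [CO2*]/α₀ = 1.148×10^-4 / 0.09471 = 1.212 mmol/L
CA = (α₁ + 2α₂)·DIC = (0.9045 + 2×0.0007699) × 1.212 = 1.10 mmol/L

CA = 1.10 mmol/L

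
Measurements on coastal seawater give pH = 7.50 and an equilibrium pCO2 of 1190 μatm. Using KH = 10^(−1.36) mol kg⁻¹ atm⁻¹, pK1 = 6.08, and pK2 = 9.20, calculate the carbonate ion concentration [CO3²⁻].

[CO2*] = KH · pCO2 = 10^(−1.36) × 1190×10^-6 = 5.195×10^-5 mol/kg
α₀ = 1/(1 + K1/[H⁺] + K1K2/[H⁺]²) = 1/(1 + 10^+1.42 + 10^-0.28) = 0.03594
DIC = [CO2*]/α₀ = 5.195×10^-5 / 0.03594 = 1.446 mmol/kg
[CO3²⁻] = α₂·DIC; α₂ = 0.01886, so [CO3²⁻] = 0.01886 × 1.446 = 0.0273 mmol/kg

[CO3²⁻] = 0.0273 mmol/kg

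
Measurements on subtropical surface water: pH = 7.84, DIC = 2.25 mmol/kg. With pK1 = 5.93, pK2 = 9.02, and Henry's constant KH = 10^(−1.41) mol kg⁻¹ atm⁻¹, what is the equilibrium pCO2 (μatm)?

α₀ = 1 / (1 + K1/[H⁺] + K1K2/[H⁺]²) = 1 / (1 + 10^+1.91 + 10^+0.73)
   = 1 / (1 + 81.283 + 5.3703) = 1/87.653 = 0.01141
[CO2*] = α₀ × DIC = 0.01141 × 2.25 = 0.02567 mmol/kg
pCO2 = [CO2*]/KH = 2.567×10^-5 / 3.890×10^-2 = 660 μatm

pCO2 = 660 μatm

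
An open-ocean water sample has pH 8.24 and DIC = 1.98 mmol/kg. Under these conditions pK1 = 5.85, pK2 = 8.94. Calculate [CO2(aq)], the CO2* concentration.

α₀ = 1 / (1 + K1/[H⁺] + K1K2/[H⁺]²) = 1 / (1 + 10^+2.39 + 10^+1.69)
   = 1 / (1 + 245.47 + 48.978) = 1/295.45 = 0.003385
[CO2*] = α₀ × DIC = 0.003385 × 1.98 = 0.00670 mmol/kg = 6.70 μmol/kg

[CO2*] = 6.70 μmol/kg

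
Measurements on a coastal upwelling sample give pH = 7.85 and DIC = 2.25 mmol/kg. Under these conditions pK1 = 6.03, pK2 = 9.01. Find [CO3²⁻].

[CO3²⁻] = 0.144 mmol/kg

α₂ = 1 / (1 + [H⁺]/K2 + [H⁺]²/(K1K2)) = 1 / (1 + 10^+1.16 + 10^-0.66)
   = 1 / (1 + 14.454 + 0.21878) = 1/15.673 = 0.06380
[CO3²⁻] = α₂ × DIC = 0.06380 × 2.25 = 0.144 mmol/kg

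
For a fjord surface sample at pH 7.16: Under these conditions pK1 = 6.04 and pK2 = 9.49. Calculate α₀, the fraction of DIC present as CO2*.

α₀ = 1 / (1 + K1/[H⁺] + K1K2/[H⁺]²) = 1 / (1 + 10^+1.12 + 10^-1.21)
   = 1 / (1 + 13.183 + 0.061660) = 1/14.244 = 0.07020

α₀ = 0.0702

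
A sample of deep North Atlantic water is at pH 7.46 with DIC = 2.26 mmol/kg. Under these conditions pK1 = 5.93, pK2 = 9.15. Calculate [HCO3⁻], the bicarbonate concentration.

[HCO3⁻] = 2.15 mmol/kg

α₁ = 1 / (1 + [H⁺]/K1 + K2/[H⁺]) = 1 / (1 + 10^-1.53 + 10^-1.69)
   = 1 / (1 + 0.029512 + 0.020417) = 1/1.0499 = 0.9524
[HCO3⁻] = α₁ × DIC = 0.9524 × 2.26 = 2.15 mmol/kg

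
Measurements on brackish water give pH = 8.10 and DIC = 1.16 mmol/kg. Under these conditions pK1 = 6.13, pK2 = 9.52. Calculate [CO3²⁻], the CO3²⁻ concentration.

[CO3²⁻] = 0.0421 mmol/kg

α₂ = 1 / (1 + [H⁺]/K2 + [H⁺]²/(K1K2)) = 1 / (1 + 10^+1.42 + 10^-0.55)
   = 1 / (1 + 26.303 + 0.28184) = 1/27.585 = 0.03625
[CO3²⁻] = α₂ × DIC = 0.03625 × 1.16 = 0.0421 mmol/kg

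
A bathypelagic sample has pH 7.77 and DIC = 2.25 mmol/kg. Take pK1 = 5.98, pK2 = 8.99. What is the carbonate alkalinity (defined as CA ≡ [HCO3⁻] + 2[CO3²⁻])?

CA = 2.34 mmol/kg

CA = [HCO3⁻] + 2[CO3²⁻] = (α₁ + 2α₂)·DIC
At pH 7.77: [H⁺]/K1 = 10^-1.79 = 0.016218, K2/[H⁺] = 10^-1.22 = 0.060256
α₁ = 1/(1 + 0.016218 + 0.060256) = 1/1.0765 = 0.9290; α₂ = α₁·K2/[H⁺] = 0.05598
α₁ + 2α₂ = 1.0409
CA = 1.0409 × 2.25 = 2.34 mmol/kg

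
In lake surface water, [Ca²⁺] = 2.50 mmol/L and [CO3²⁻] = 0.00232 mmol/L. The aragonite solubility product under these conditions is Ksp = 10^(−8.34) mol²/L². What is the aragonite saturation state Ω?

Ω = 1.27

Ksp = 10^(−8.34) = 4.571×10^-9
Ω = [Ca²⁺][CO3²⁻]/Ksp = (2.50×10^-3)(0.00232×10^-3) / 4.571×10^-9 = 1.27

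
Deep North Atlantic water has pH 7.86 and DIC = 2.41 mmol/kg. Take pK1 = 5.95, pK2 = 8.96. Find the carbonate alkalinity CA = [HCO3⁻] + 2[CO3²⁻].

CA = [HCO3⁻] + 2[CO3²⁻] = (α₁ + 2α₂)·DIC
At pH 7.86: [H⁺]/K1 = 10^-1.91 = 0.012303, K2/[H⁺] = 10^-1.10 = 0.079433
α₁ = 1/(1 + 0.012303 + 0.079433) = 1/1.0917 = 0.9160; α₂ = α₁·K2/[H⁺] = 0.07276
α₁ + 2α₂ = 1.0615
CA = 1.0615 × 2.41 = 2.56 mmol/kg

CA = 2.56 mmol/kg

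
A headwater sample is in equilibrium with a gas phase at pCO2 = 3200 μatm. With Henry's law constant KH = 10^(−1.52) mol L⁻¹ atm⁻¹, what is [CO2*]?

[CO2*] = 96.6 μmol/L

KH = 10^(−1.52) = 3.020×10^-2 mol L⁻¹ atm⁻¹
[CO2*] = KH · pCO2 = 3.020×10^-2 × 3200×10^-6 atm = 9.66×10^-5 mol/L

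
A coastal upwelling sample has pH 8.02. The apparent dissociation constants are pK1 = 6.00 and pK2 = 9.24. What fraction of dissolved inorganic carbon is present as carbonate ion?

α₂ = 0.0563

α₂ = 1 / (1 + [H⁺]/K2 + [H⁺]²/(K1K2)) = 1 / (1 + 10^+1.22 + 10^-0.80)
   = 1 / (1 + 16.596 + 0.15849) = 1/17.754 = 0.05632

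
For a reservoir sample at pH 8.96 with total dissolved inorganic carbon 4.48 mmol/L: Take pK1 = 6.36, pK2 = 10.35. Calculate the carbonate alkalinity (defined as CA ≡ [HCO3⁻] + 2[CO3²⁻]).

CA = [HCO3⁻] + 2[CO3²⁻] = (α₁ + 2α₂)·DIC
At pH 8.96: [H⁺]/K1 = 10^-2.60 = 0.0025119, K2/[H⁺] = 10^-1.39 = 0.040738
α₁ = 1/(1 + 0.0025119 + 0.040738) = 1/1.0432 = 0.9585; α₂ = α₁·K2/[H⁺] = 0.03905
α₁ + 2α₂ = 1.0366
CA = 1.0366 × 4.48 = 4.64 mmol/L

CA = 4.64 mmol/L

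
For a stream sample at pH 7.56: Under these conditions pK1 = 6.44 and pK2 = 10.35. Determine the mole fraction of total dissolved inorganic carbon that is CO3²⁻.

α₂ = 1 / (1 + [H⁺]/K2 + [H⁺]²/(K1K2)) = 1 / (1 + 10^+2.79 + 10^+1.67)
   = 1 / (1 + 616.60 + 46.774) = 1/664.37 = 0.001505

α₂ = 0.00151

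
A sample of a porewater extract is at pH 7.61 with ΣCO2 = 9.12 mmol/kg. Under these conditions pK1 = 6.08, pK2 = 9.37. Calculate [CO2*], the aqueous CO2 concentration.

α₀ = 1 / (1 + K1/[H⁺] + K1K2/[H⁺]²) = 1 / (1 + 10^+1.53 + 10^-0.23)
   = 1 / (1 + 33.884 + 0.58884) = 1/35.473 = 0.02819
[CO2*] = α₀ × DIC = 0.02819 × 9.12 = 0.257 mmol/kg

[CO2*] = 0.257 mmol/kg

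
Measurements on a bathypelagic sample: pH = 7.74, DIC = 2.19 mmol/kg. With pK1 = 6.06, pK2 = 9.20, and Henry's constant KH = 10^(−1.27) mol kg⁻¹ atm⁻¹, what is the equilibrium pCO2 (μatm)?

pCO2 = 807 μatm

α₀ = 1 / (1 + K1/[H⁺] + K1K2/[H⁺]²) = 1 / (1 + 10^+1.68 + 10^+0.22)
   = 1 / (1 + 47.863 + 1.6596) = 1/50.523 = 0.01979
[CO2*] = α₀ × DIC = 0.01979 × 2.19 = 0.04335 mmol/kg
pCO2 = [CO2*]/KH = 4.335×10^-5 / 5.370×10^-2 = 807 μatm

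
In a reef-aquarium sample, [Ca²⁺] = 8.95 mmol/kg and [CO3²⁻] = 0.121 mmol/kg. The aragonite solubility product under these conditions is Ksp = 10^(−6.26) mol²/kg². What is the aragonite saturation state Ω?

Ω = 1.97

Ksp = 10^(−6.26) = 5.495×10^-7
Ω = [Ca²⁺][CO3²⁻]/Ksp = (8.95×10^-3)(0.121×10^-3) / 5.495×10^-7 = 1.97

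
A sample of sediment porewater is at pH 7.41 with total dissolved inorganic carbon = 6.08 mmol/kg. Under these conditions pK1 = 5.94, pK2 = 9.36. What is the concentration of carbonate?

[CO3²⁻] = 0.0653 mmol/kg

α₂ = 1 / (1 + [H⁺]/K2 + [H⁺]²/(K1K2)) = 1 / (1 + 10^+1.95 + 10^+0.48)
   = 1 / (1 + 89.125 + 3.0200) = 1/93.145 = 0.01074
[CO3²⁻] = α₂ × DIC = 0.01074 × 6.08 = 0.0653 mmol/kg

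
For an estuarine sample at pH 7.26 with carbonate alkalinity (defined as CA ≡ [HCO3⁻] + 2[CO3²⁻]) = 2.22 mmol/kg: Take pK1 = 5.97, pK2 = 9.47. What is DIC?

DIC = 2.32 mmol/kg

CA = [HCO3⁻] + 2[CO3²⁻] = (α₁ + 2α₂)·DIC
At pH 7.26: [H⁺]/K1 = 10^-1.29 = 0.051286, K2/[H⁺] = 10^-2.21 = 0.0061660
α₁ = 1/(1 + 0.051286 + 0.0061660) = 1/1.0575 = 0.9457; α₂ = α₁·K2/[H⁺] = 0.005831
α₁ + 2α₂ = 0.9573
DIC = CA / (α₁ + 2α₂) = 2.22 / 0.9573 = 2.32 mmol/kg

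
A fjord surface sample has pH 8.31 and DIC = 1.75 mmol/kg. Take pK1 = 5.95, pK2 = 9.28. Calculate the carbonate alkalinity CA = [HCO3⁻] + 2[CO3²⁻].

CA = [HCO3⁻] + 2[CO3²⁻] = (α₁ + 2α₂)·DIC
At pH 8.31: [H⁺]/K1 = 10^-2.36 = 0.0043652, K2/[H⁺] = 10^-0.97 = 0.10715
α₁ = 1/(1 + 0.0043652 + 0.10715) = 1/1.1115 = 0.8997; α₂ = α₁·K2/[H⁺] = 0.09640
α₁ + 2α₂ = 1.0925
CA = 1.0925 × 1.75 = 1.91 mmol/kg

CA = 1.91 mmol/kg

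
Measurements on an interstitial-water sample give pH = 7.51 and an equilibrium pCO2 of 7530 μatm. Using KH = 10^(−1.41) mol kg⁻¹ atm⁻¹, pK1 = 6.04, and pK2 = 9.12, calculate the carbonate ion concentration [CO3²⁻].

[CO2*] = KH · pCO2 = 10^(−1.41) × 7530×10^-6 = 2.930×10^-4 mol/kg
α₀ = 1/(1 + K1/[H⁺] + K1K2/[H⁺]²) = 1/(1 + 10^+1.47 + 10^-0.14) = 0.03201
DIC = [CO2*]/α₀ = 2.930×10^-4 / 0.03201 = 9.151 mmol/kg
[CO3²⁻] = α₂·DIC; α₂ = 0.02319, so [CO3²⁻] = 0.02319 × 9.151 = 0.212 mmol/kg

[CO3²⁻] = 0.212 mmol/kg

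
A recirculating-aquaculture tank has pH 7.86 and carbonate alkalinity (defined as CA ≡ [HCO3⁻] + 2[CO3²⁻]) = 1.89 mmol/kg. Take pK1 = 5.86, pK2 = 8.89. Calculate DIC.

CA = [HCO3⁻] + 2[CO3²⁻] = (α₁ + 2α₂)·DIC
At pH 7.86: [H⁺]/K1 = 10^-2.00 = 0.010000, K2/[H⁺] = 10^-1.03 = 0.093325
α₁ = 1/(1 + 0.010000 + 0.093325) = 1/1.1033 = 0.9064; α₂ = α₁·K2/[H⁺] = 0.08459
α₁ + 2α₂ = 1.0755
DIC = CA / (α₁ + 2α₂) = 1.89 / 1.0755 = 1.76 mmol/kg

DIC = 1.76 mmol/kg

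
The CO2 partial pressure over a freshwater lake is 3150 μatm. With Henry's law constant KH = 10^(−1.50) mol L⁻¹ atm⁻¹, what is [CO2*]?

[CO2*] = 99.6 μmol/L

KH = 10^(−1.50) = 3.162×10^-2 mol L⁻¹ atm⁻¹
[CO2*] = KH · pCO2 = 3.162×10^-2 × 3150×10^-6 atm = 9.96×10^-5 mol/L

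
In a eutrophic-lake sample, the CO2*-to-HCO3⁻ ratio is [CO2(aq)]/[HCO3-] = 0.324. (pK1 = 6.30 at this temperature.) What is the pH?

From K1 = [H⁺][HCO3-]/[CO2(aq)]:  pH = pK1 − log₁₀([CO2(aq)]/[HCO3-])
log₁₀(0.324) = -0.489
pH = 6.30 − (-0.489) = 6.79

pH = 6.79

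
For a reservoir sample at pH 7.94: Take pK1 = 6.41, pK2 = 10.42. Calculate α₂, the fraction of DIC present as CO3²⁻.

α₂ = 1 / (1 + [H⁺]/K2 + [H⁺]²/(K1K2)) = 1 / (1 + 10^+2.48 + 10^+0.95)
   = 1 / (1 + 302.00 + 8.9125) = 1/311.91 = 0.003206

α₂ = 0.00321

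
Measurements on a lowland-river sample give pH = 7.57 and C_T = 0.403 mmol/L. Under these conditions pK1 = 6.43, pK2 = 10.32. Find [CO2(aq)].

[CO2*] = 0.0272 mmol/L

α₀ = 1 / (1 + K1/[H⁺] + K1K2/[H⁺]²) = 1 / (1 + 10^+1.14 + 10^-1.61)
   = 1 / (1 + 13.804 + 0.024547) = 1/14.828 = 0.06744
[CO2*] = α₀ × DIC = 0.06744 × 0.403 = 0.0272 mmol/L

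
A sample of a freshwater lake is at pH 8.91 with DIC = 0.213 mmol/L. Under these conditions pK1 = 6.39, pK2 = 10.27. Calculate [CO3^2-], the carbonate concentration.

α₂ = 1 / (1 + [H⁺]/K2 + [H⁺]²/(K1K2)) = 1 / (1 + 10^+1.36 + 10^-1.16)
   = 1 / (1 + 22.909 + 0.069183) = 1/23.978 = 0.04171
[CO3²⁻] = α₂ × DIC = 0.04171 × 0.213 = 0.00888 mmol/L = 8.88 μmol/L

[CO3²⁻] = 8.88 μmol/L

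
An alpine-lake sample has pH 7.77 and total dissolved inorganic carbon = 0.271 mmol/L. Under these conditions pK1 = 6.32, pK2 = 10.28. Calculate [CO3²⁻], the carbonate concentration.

α₂ = 1 / (1 + [H⁺]/K2 + [H⁺]²/(K1K2)) = 1 / (1 + 10^+2.51 + 10^+1.06)
   = 1 / (1 + 323.59 + 11.482) = 1/336.08 = 0.002976
[CO3²⁻] = α₂ × DIC = 0.002976 × 0.271 = 0.000806 mmol/L = 0.806 μmol/L

[CO3²⁻] = 0.806 μmol/L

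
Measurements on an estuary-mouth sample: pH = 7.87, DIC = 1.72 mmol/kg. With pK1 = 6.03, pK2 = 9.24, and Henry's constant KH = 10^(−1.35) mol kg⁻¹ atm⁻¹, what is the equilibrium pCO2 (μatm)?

pCO2 = 527 μatm

α₀ = 1 / (1 + K1/[H⁺] + K1K2/[H⁺]²) = 1 / (1 + 10^+1.84 + 10^+0.47)
   = 1 / (1 + 69.183 + 2.9512) = 1/73.134 = 0.01367
[CO2*] = α₀ × DIC = 0.01367 × 1.72 = 0.02352 mmol/kg
pCO2 = [CO2*]/KH = 2.352×10^-5 / 4.467×10^-2 = 527 μatm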